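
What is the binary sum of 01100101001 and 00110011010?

Add column by column from the right: bit + bit + carry-in; write the sum mod 2, carry 1 when the sum is 2 or 3.
carry:  11001110000
        01100101001
+       00110011010
-------------------
       010011000011
(the carry out of the leftmost column, 0, becomes the leading bit)
Decimal check:
  01100101001 = 512 + 256 + 32 + 8 + 1 = 809
  00110011010 = 256 + 128 + 16 + 8 + 2 = 410
  809 + 410 = 1219, and 010011000011 = 1024 + 128 + 64 + 2 + 1 = 1219 ✓



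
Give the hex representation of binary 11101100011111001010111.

Group into 4-bit nibbles from right:
  0111 = 7
  0110 = 6
  0011 = 3
  1110 = E
  0101 = 5
  0111 = 7
Result: 763E57



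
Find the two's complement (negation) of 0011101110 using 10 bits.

Original: 0011101110
Step 1 - Invert all bits: 1100010001
Step 2 - Add 1: 1100010010
Verification: 0011101110 + 1100010010 = 10000000000; discarding the end carry (carry out of the top bit) leaves the 10-bit value 0000000000, as required for x + (-x)



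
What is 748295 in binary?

Using repeated division by 2:
748295 ÷ 2 = 374147 remainder 1
374147 ÷ 2 = 187073 remainder 1
187073 ÷ 2 = 93536 remainder 1
93536 ÷ 2 = 46768 remainder 0
46768 ÷ 2 = 23384 remainder 0
23384 ÷ 2 = 11692 remainder 0
11692 ÷ 2 = 5846 remainder 0
5846 ÷ 2 = 2923 remainder 0
2923 ÷ 2 = 1461 remainder 1
1461 ÷ 2 = 730 remainder 1
730 ÷ 2 = 365 remainder 0
365 ÷ 2 = 182 remainder 1
182 ÷ 2 = 91 remainder 0
91 ÷ 2 = 45 remainder 1
45 ÷ 2 = 22 remainder 1
22 ÷ 2 = 11 remainder 0
11 ÷ 2 = 5 remainder 1
5 ÷ 2 = 2 remainder 1
2 ÷ 2 = 1 remainder 0
1 ÷ 2 = 0 remainder 1
Reading remainders bottom to top: 10110110101100000111



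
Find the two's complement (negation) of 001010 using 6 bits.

Original: 001010
Step 1 - Invert all bits: 110101
Step 2 - Add 1: 110110
Verification: 001010 + 110110 = 1000000; discarding the end carry (carry out of the top bit) leaves the 6-bit value 000000, as required for x + (-x)



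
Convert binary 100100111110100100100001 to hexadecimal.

Group into 4-bit nibbles from right:
  1001 = 9
  0011 = 3
  1110 = E
  1001 = 9
  0010 = 2
  0001 = 1
Result: 93E921



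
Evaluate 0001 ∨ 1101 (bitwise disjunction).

OR: 1 when either bit is 1
  0001
| 1101
------
  1101
Decimal: 1 | 13 = 13



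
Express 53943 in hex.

Using repeated division by 16 (digits 10–15 are A–F):
53943 ÷ 16 = 3371 remainder 7
3371 ÷ 16 = 210 remainder 11 (B)
210 ÷ 16 = 13 remainder 2
13 ÷ 16 = 0 remainder 13 (D)
Reading remainders bottom to top: D2B7



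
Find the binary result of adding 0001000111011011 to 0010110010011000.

Add column by column from the right: bit + bit + carry-in; write the sum mod 2, carry 1 when the sum is 2 or 3.
carry:  0000001100110000
        0001000111011011
+       0010110010011000
------------------------
       00011111001110011
(the carry out of the leftmost column, 0, becomes the leading bit)
Decimal check:
  0001000111011011 = 4096 + 256 + 128 + 64 + 16 + 8 + 2 + 1 = 4571
  0010110010011000 = 8192 + 2048 + 1024 + 128 + 16 + 8 = 11416
  4571 + 11416 = 15987, and 00011111001110011 = 8192 + 4096 + 2048 + 1024 + 512 + 64 + 32 + 16 + 2 + 1 = 15987 ✓



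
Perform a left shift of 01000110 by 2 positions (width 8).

Original: 01000110 (decimal 70)
Shift left by 2 positions
Append 2 zeros on the right and drop the 2 high bits that overflow the 8-bit width
Result: 00011000 (decimal 24)
Equivalent: 70 << 2 = 70 × 2^2 = 280, truncated to 8 bits = 24



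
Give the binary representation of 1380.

Using repeated division by 2:
1380 ÷ 2 = 690 remainder 0
690 ÷ 2 = 345 remainder 0
345 ÷ 2 = 172 remainder 1
172 ÷ 2 = 86 remainder 0
86 ÷ 2 = 43 remainder 0
43 ÷ 2 = 21 remainder 1
21 ÷ 2 = 10 remainder 1
10 ÷ 2 = 5 remainder 0
5 ÷ 2 = 2 remainder 1
2 ÷ 2 = 1 remainder 0
1 ÷ 2 = 0 remainder 1
Reading remainders bottom to top: 10101100100



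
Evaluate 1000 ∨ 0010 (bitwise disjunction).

OR: 1 when either bit is 1
  1000
| 0010
------
  1010
Decimal: 8 | 2 = 10



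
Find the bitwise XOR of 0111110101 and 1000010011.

XOR: 1 when bits differ
  0111110101
^ 1000010011
------------
  1111100110
Decimal: 501 ^ 531 = 998



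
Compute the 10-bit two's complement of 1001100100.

Original (sign bit 1, negative): 1001100100
Step 1 - Invert all bits: 0110011011
Step 2 - Add 1: 0110011100
Verification: 1001100100 + 0110011100 = 10000000000; discarding the end carry (carry out of the top bit) leaves the 10-bit value 0000000000, as required for x + (-x)



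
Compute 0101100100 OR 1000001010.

OR: 1 when either bit is 1
  0101100100
| 1000001010
------------
  1101101110
Decimal: 356 | 522 = 878



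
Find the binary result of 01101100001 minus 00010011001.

Method 1 - Direct subtraction (column by column from the right: bit − bit − borrow-in; if negative, add 2 and borrow 1 from the next column):
borrow: 00100110000
        01101100001
-       00010011001
-------------------
        01011001000

Method 2 - Add two's complement:
Two's complement of 00010011001: invert → 11101100110, add 1 → 11101100111
  01101100001
+ 11101100111
-------------
 101011001000  (end carry out of the top bit = 1)
Discarding the end carry: 01011001000
Decimal check:
  01101100001 = 512 + 256 + 64 + 32 + 1 = 865
  00010011001 = 128 + 16 + 8 + 1 = 153
  865 - 153 = 712, and 01011001000 = 512 + 128 + 64 + 8 = 712 ✓



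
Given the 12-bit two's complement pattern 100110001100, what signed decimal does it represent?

Binary: 100110001100
Sign bit: 1 (negative)
Invert: 011001110011
Add 1:  011001110100
Magnitude: 011001110100 = 1024 + 512 + 64 + 32 + 16 + 4 = 1652
Value: -1652



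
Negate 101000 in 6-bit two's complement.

Original (sign bit 1, negative): 101000
Step 1 - Invert all bits: 010111
Step 2 - Add 1: 011000
Verification: 101000 + 011000 = 1000000; discarding the end carry (carry out of the top bit) leaves the 6-bit value 000000, as required for x + (-x)



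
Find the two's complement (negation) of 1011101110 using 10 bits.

Original (sign bit 1, negative): 1011101110
Step 1 - Invert all bits: 0100010001
Step 2 - Add 1: 0100010010
Verification: 1011101110 + 0100010010 = 10000000000; discarding the end carry (carry out of the top bit) leaves the 10-bit value 0000000000, as required for x + (-x)



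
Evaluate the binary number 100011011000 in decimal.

Sum of powers of 2 for each 1-bit:
2^3 + 2^4 + 2^6 + 2^7 + 2^11
= 8 + 16 + 64 + 128 + 2048
= 2264



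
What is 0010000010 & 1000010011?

AND: 1 only when both bits are 1
  0010000010
& 1000010011
------------
  0000000010
Decimal: 130 & 531 = 2



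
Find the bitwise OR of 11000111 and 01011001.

OR: 1 when either bit is 1
  11000111
| 01011001
----------
  11011111
Decimal: 199 | 89 = 223



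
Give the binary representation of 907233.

Using repeated division by 2:
907233 ÷ 2 = 453616 remainder 1
453616 ÷ 2 = 226808 remainder 0
226808 ÷ 2 = 113404 remainder 0
113404 ÷ 2 = 56702 remainder 0
56702 ÷ 2 = 28351 remainder 0
28351 ÷ 2 = 14175 remainder 1
14175 ÷ 2 = 7087 remainder 1
7087 ÷ 2 = 3543 remainder 1
3543 ÷ 2 = 1771 remainder 1
1771 ÷ 2 = 885 remainder 1
885 ÷ 2 = 442 remainder 1
442 ÷ 2 = 221 remainder 0
221 ÷ 2 = 110 remainder 1
110 ÷ 2 = 55 remainder 0
55 ÷ 2 = 27 remainder 1
27 ÷ 2 = 13 remainder 1
13 ÷ 2 = 6 remainder 1
6 ÷ 2 = 3 remainder 0
3 ÷ 2 = 1 remainder 1
1 ÷ 2 = 0 remainder 1
Reading remainders bottom to top: 11011101011111100001



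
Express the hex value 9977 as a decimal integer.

Expand by place value (powers of 16):
9977 = 9 × 16^3 + 9 × 16^2 + 7 × 16^1 + 7 × 16^0
= 9 × 4096 + 9 × 256 + 7 × 16 + 7 × 1
= 36864 + 2304 + 112 + 7
= 39287



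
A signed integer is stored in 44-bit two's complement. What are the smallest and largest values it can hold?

For 44-bit two's complement:
Minimum: -2^43 = -8796093022208
Maximum: 2^43 - 1 = 8796093022207



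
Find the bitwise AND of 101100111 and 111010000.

AND: 1 only when both bits are 1
  101100111
& 111010000
-----------
  101000000
Decimal: 359 & 464 = 320



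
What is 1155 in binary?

Using repeated division by 2:
1155 ÷ 2 = 577 remainder 1
577 ÷ 2 = 288 remainder 1
288 ÷ 2 = 144 remainder 0
144 ÷ 2 = 72 remainder 0
72 ÷ 2 = 36 remainder 0
36 ÷ 2 = 18 remainder 0
18 ÷ 2 = 9 remainder 0
9 ÷ 2 = 4 remainder 1
4 ÷ 2 = 2 remainder 0
2 ÷ 2 = 1 remainder 0
1 ÷ 2 = 0 remainder 1
Reading remainders bottom to top: 10010000011



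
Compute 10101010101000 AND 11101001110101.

AND: 1 only when both bits are 1
  10101010101000
& 11101001110101
----------------
  10101000100000
Decimal: 10920 & 14965 = 10784



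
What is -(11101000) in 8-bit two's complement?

Original (sign bit 1, negative): 11101000
Step 1 - Invert all bits: 00010111
Step 2 - Add 1: 00011000
Verification: 11101000 + 00011000 = 100000000; discarding the end carry (carry out of the top bit) leaves the 8-bit value 00000000, as required for x + (-x)



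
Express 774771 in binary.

Using repeated division by 2:
774771 ÷ 2 = 387385 remainder 1
387385 ÷ 2 = 193692 remainder 1
193692 ÷ 2 = 96846 remainder 0
96846 ÷ 2 = 48423 remainder 0
48423 ÷ 2 = 24211 remainder 1
24211 ÷ 2 = 12105 remainder 1
12105 ÷ 2 = 6052 remainder 1
6052 ÷ 2 = 3026 remainder 0
3026 ÷ 2 = 1513 remainder 0
1513 ÷ 2 = 756 remainder 1
756 ÷ 2 = 378 remainder 0
378 ÷ 2 = 189 remainder 0
189 ÷ 2 = 94 remainder 1
94 ÷ 2 = 47 remainder 0
47 ÷ 2 = 23 remainder 1
23 ÷ 2 = 11 remainder 1
11 ÷ 2 = 5 remainder 1
5 ÷ 2 = 2 remainder 1
2 ÷ 2 = 1 remainder 0
1 ÷ 2 = 0 remainder 1
Reading remainders bottom to top: 10111101001001110011



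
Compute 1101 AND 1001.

AND: 1 only when both bits are 1
  1101
& 1001
------
  1001
Decimal: 13 & 9 = 9



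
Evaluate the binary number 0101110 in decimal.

Sum of powers of 2 for each 1-bit:
2^1 + 2^2 + 2^3 + 2^5
= 2 + 4 + 8 + 32
= 46



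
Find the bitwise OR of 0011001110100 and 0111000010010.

OR: 1 when either bit is 1
  0011001110100
| 0111000010010
---------------
  0111001110110
Decimal: 1652 | 3602 = 3702



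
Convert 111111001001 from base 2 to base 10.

Sum of powers of 2 for each 1-bit:
2^0 + 2^3 + 2^6 + 2^7 + 2^8 + 2^9 + 2^10 + 2^11
= 1 + 8 + 64 + 128 + 256 + 512 + 1024 + 2048
= 4041



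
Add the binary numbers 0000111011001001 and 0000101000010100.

Add column by column from the right: bit + bit + carry-in; write the sum mod 2, carry 1 when the sum is 2 or 3.
carry:  0001110000000000
        0000111011001001
+       0000101000010100
------------------------
       00001100011011101
(the carry out of the leftmost column, 0, becomes the leading bit)
Decimal check:
  0000111011001001 = 2048 + 1024 + 512 + 128 + 64 + 8 + 1 = 3785
  0000101000010100 = 2048 + 512 + 16 + 4 = 2580
  3785 + 2580 = 6365, and 00001100011011101 = 4096 + 2048 + 128 + 64 + 16 + 8 + 4 + 1 = 6365 ✓



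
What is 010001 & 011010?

AND: 1 only when both bits are 1
  010001
& 011010
--------
  010000
Decimal: 17 & 26 = 16



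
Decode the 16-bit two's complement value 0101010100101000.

Binary: 0101010100101000
Sign bit: 0 (non-negative)
Read directly as an unsigned value:
0101010100101000 = 16384 + 4096 + 1024 + 256 + 32 + 8 = 21800
Value: 21800



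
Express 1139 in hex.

Using repeated division by 16 (digits 10–15 are A–F):
1139 ÷ 16 = 71 remainder 3
71 ÷ 16 = 4 remainder 7
4 ÷ 16 = 0 remainder 4
Reading remainders bottom to top: 473



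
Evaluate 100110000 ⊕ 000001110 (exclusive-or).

XOR: 1 when bits differ
  100110000
^ 000001110
-----------
  100111110
Decimal: 304 ^ 14 = 318



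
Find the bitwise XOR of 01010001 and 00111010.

XOR: 1 when bits differ
  01010001
^ 00111010
----------
  01101011
Decimal: 81 ^ 58 = 107



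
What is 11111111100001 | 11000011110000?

OR: 1 when either bit is 1
  11111111100001
| 11000011110000
----------------
  11111111110001
Decimal: 16353 | 12528 = 16369



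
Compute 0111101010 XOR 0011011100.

XOR: 1 when bits differ
  0111101010
^ 0011011100
------------
  0100110110
Decimal: 490 ^ 220 = 310



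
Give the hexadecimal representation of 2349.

Using repeated division by 16 (digits 10–15 are A–F):
2349 ÷ 16 = 146 remainder 13 (D)
146 ÷ 16 = 9 remainder 2
9 ÷ 16 = 0 remainder 9
Reading remainders bottom to top: 92D



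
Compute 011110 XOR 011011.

XOR: 1 when bits differ
  011110
^ 011011
--------
  000101
Decimal: 30 ^ 27 = 5



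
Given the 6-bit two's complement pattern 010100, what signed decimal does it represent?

Binary: 010100
Sign bit: 0 (non-negative)
Read directly as an unsigned value:
010100 = 16 + 4 = 20
Value: 20



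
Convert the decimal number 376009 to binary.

Using repeated division by 2:
376009 ÷ 2 = 188004 remainder 1
188004 ÷ 2 = 94002 remainder 0
94002 ÷ 2 = 47001 remainder 0
47001 ÷ 2 = 23500 remainder 1
23500 ÷ 2 = 11750 remainder 0
11750 ÷ 2 = 5875 remainder 0
5875 ÷ 2 = 2937 remainder 1
2937 ÷ 2 = 1468 remainder 1
1468 ÷ 2 = 734 remainder 0
734 ÷ 2 = 367 remainder 0
367 ÷ 2 = 183 remainder 1
183 ÷ 2 = 91 remainder 1
91 ÷ 2 = 45 remainder 1
45 ÷ 2 = 22 remainder 1
22 ÷ 2 = 11 remainder 0
11 ÷ 2 = 5 remainder 1
5 ÷ 2 = 2 remainder 1
2 ÷ 2 = 1 remainder 0
1 ÷ 2 = 0 remainder 1
Reading remainders bottom to top: 1011011110011001001



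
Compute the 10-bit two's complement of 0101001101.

Original: 0101001101
Step 1 - Invert all bits: 1010110010
Step 2 - Add 1: 1010110011
Verification: 0101001101 + 1010110011 = 10000000000; discarding the end carry (carry out of the top bit) leaves the 10-bit value 0000000000, as required for x + (-x)



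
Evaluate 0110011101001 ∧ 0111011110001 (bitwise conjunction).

AND: 1 only when both bits are 1
  0110011101001
& 0111011110001
---------------
  0110011100001
Decimal: 3305 & 3825 = 3297



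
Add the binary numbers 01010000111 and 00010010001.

Add column by column from the right: bit + bit + carry-in; write the sum mod 2, carry 1 when the sum is 2 or 3.
carry:  00100001110
        01010000111
+       00010010001
-------------------
       001100011000
(the carry out of the leftmost column, 0, becomes the leading bit)
Decimal check:
  01010000111 = 512 + 128 + 4 + 2 + 1 = 647
  00010010001 = 128 + 16 + 1 = 145
  647 + 145 = 792, and 001100011000 = 512 + 256 + 16 + 8 = 792 ✓



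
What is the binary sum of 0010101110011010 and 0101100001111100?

Add column by column from the right: bit + bit + carry-in; write the sum mod 2, carry 1 when the sum is 2 or 3.
carry:  1111011111110000
        0010101110011010
+       0101100001111100
------------------------
       01000010000010110
(the carry out of the leftmost column, 0, becomes the leading bit)
Decimal check:
  0010101110011010 = 8192 + 2048 + 512 + 256 + 128 + 16 + 8 + 2 = 11162
  0101100001111100 = 16384 + 4096 + 2048 + 64 + 32 + 16 + 8 + 4 = 22652
  11162 + 22652 = 33814, and 01000010000010110 = 32768 + 1024 + 16 + 4 + 2 = 33814 ✓



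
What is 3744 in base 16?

Using repeated division by 16 (digits 10–15 are A–F):
3744 ÷ 16 = 234 remainder 0
234 ÷ 16 = 14 remainder 10 (A)
14 ÷ 16 = 0 remainder 14 (E)
Reading remainders bottom to top: EA0



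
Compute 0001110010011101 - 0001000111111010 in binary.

Method 1 - Direct subtraction (column by column from the right: bit − bit − borrow-in; if negative, add 2 and borrow 1 from the next column):
borrow: 0000011111000100
        0001110010011101
-       0001000111111010
------------------------
        0000101010100011

Method 2 - Add two's complement:
Two's complement of 0001000111111010: invert → 1110111000000101, add 1 → 1110111000000110
  0001110010011101
+ 1110111000000110
------------------
 10000101010100011  (end carry out of the top bit = 1)
Discarding the end carry: 0000101010100011
Decimal check:
  0001110010011101 = 4096 + 2048 + 1024 + 128 + 16 + 8 + 4 + 1 = 7325
  0001000111111010 = 4096 + 256 + 128 + 64 + 32 + 16 + 8 + 2 = 4602
  7325 - 4602 = 2723, and 0000101010100011 = 2048 + 512 + 128 + 32 + 2 + 1 = 2723 ✓



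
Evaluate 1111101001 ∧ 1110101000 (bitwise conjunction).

AND: 1 only when both bits are 1
  1111101001
& 1110101000
------------
  1110101000
Decimal: 1001 & 936 = 936



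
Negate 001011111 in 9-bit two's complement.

Original: 001011111
Step 1 - Invert all bits: 110100000
Step 2 - Add 1: 110100001
Verification: 001011111 + 110100001 = 1000000000; discarding the end carry (carry out of the top bit) leaves the 9-bit value 000000000, as required for x + (-x)



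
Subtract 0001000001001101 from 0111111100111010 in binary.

Method 1 - Direct subtraction (column by column from the right: bit − bit − borrow-in; if negative, add 2 and borrow 1 from the next column):
borrow: 0000000110011010
        0111111100111010
-       0001000001001101
------------------------
        0110111011101101

Method 2 - Add two's complement:
Two's complement of 0001000001001101: invert → 1110111110110010, add 1 → 1110111110110011
  0111111100111010
+ 1110111110110011
------------------
 10110111011101101  (end carry out of the top bit = 1)
Discarding the end carry: 0110111011101101
Decimal check:
  0111111100111010 = 16384 + 8192 + 4096 + 2048 + 1024 + 512 + 256 + 32 + 16 + 8 + 2 = 32570
  0001000001001101 = 4096 + 64 + 8 + 4 + 1 = 4173
  32570 - 4173 = 28397, and 0110111011101101 = 16384 + 8192 + 2048 + 1024 + 512 + 128 + 64 + 32 + 8 + 4 + 1 = 28397 ✓



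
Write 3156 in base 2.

Using repeated division by 2:
3156 ÷ 2 = 1578 remainder 0
1578 ÷ 2 = 789 remainder 0
789 ÷ 2 = 394 remainder 1
394 ÷ 2 = 197 remainder 0
197 ÷ 2 = 98 remainder 1
98 ÷ 2 = 49 remainder 0
49 ÷ 2 = 24 remainder 1
24 ÷ 2 = 12 remainder 0
12 ÷ 2 = 6 remainder 0
6 ÷ 2 = 3 remainder 0
3 ÷ 2 = 1 remainder 1
1 ÷ 2 = 0 remainder 1
Reading remainders bottom to top: 110001010100



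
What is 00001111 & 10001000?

AND: 1 only when both bits are 1
  00001111
& 10001000
----------
  00001000
Decimal: 15 & 136 = 8



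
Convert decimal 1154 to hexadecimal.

Using repeated division by 16 (digits 10–15 are A–F):
1154 ÷ 16 = 72 remainder 2
72 ÷ 16 = 4 remainder 8
4 ÷ 16 = 0 remainder 4
Reading remainders bottom to top: 482



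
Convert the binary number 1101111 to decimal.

Sum of powers of 2 for each 1-bit:
2^0 + 2^1 + 2^2 + 2^3 + 2^5 + 2^6
= 1 + 2 + 4 + 8 + 32 + 64
= 111



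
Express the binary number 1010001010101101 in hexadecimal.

Group into 4-bit nibbles from right:
  1010 = A
  0010 = 2
  1010 = A
  1101 = D
Result: A2AD



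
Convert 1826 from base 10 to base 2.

Using repeated division by 2:
1826 ÷ 2 = 913 remainder 0
913 ÷ 2 = 456 remainder 1
456 ÷ 2 = 228 remainder 0
228 ÷ 2 = 114 remainder 0
114 ÷ 2 = 57 remainder 0
57 ÷ 2 = 28 remainder 1
28 ÷ 2 = 14 remainder 0
14 ÷ 2 = 7 remainder 0
7 ÷ 2 = 3 remainder 1
3 ÷ 2 = 1 remainder 1
1 ÷ 2 = 0 remainder 1
Reading remainders bottom to top: 11100100010



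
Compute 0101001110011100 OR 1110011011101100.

OR: 1 when either bit is 1
  0101001110011100
| 1110011011101100
------------------
  1111011111111100
Decimal: 21404 | 59116 = 63484



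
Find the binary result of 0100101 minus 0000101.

Method 1 - Direct subtraction (column by column from the right: bit − bit − borrow-in; if negative, add 2 and borrow 1 from the next column):
borrow: 0000000
        0100101
-       0000101
---------------
        0100000

Method 2 - Add two's complement:
Two's complement of 0000101: invert → 1111010, add 1 → 1111011
  0100101
+ 1111011
---------
 10100000  (end carry out of the top bit = 1)
Discarding the end carry: 0100000
Decimal check:
  0100101 = 32 + 4 + 1 = 37
  0000101 = 4 + 1 = 5
  37 - 5 = 32, and 0100000 = 32 ✓



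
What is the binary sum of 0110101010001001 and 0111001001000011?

Add column by column from the right: bit + bit + carry-in; write the sum mod 2, carry 1 when the sum is 2 or 3.
carry:  1100010000000110
        0110101010001001
+       0111001001000011
------------------------
       01101110011001100
(the carry out of the leftmost column, 0, becomes the leading bit)
Decimal check:
  0110101010001001 = 16384 + 8192 + 2048 + 512 + 128 + 8 + 1 = 27273
  0111001001000011 = 16384 + 8192 + 4096 + 512 + 64 + 2 + 1 = 29251
  27273 + 29251 = 56524, and 01101110011001100 = 32768 + 16384 + 4096 + 2048 + 1024 + 128 + 64 + 8 + 4 = 56524 ✓



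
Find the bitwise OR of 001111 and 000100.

OR: 1 when either bit is 1
  001111
| 000100
--------
  001111
Decimal: 15 | 4 = 15



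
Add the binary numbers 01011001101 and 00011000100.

Add column by column from the right: bit + bit + carry-in; write the sum mod 2, carry 1 when the sum is 2 or 3.
carry:  00110011000
        01011001101
+       00011000100
-------------------
       001110010001
(the carry out of the leftmost column, 0, becomes the leading bit)
Decimal check:
  01011001101 = 512 + 128 + 64 + 8 + 4 + 1 = 717
  00011000100 = 128 + 64 + 4 = 196
  717 + 196 = 913, and 001110010001 = 512 + 256 + 128 + 16 + 1 = 913 ✓



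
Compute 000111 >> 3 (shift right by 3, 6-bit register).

Original: 000111 (decimal 7)
Shift right by 3 positions
Drop the 3 low bits; fill with zeros on the left
Result: 000000 (decimal 0)
Equivalent: 7 >> 3 = 7 ÷ 2^3 = 0



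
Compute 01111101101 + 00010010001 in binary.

Add column by column from the right: bit + bit + carry-in; write the sum mod 2, carry 1 when the sum is 2 or 3.
carry:  11100000010
        01111101101
+       00010010001
-------------------
       010001111110
(the carry out of the leftmost column, 0, becomes the leading bit)
Decimal check:
  01111101101 = 512 + 256 + 128 + 64 + 32 + 8 + 4 + 1 = 1005
  00010010001 = 128 + 16 + 1 = 145
  1005 + 145 = 1150, and 010001111110 = 1024 + 64 + 32 + 16 + 8 + 4 + 2 = 1150 ✓



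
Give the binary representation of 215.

Using repeated division by 2:
215 ÷ 2 = 107 remainder 1
107 ÷ 2 = 53 remainder 1
53 ÷ 2 = 26 remainder 1
26 ÷ 2 = 13 remainder 0
13 ÷ 2 = 6 remainder 1
6 ÷ 2 = 3 remainder 0
3 ÷ 2 = 1 remainder 1
1 ÷ 2 = 0 remainder 1
Reading remainders bottom to top: 11010111



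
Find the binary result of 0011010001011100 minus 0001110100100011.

Method 1 - Direct subtraction (column by column from the right: bit − bit − borrow-in; if negative, add 2 and borrow 1 from the next column):
borrow: 0011111001000110
        0011010001011100
-       0001110100100011
------------------------
        0001011100111001

Method 2 - Add two's complement:
Two's complement of 0001110100100011: invert → 1110001011011100, add 1 → 1110001011011101
  0011010001011100
+ 1110001011011101
------------------
 10001011100111001  (end carry out of the top bit = 1)
Discarding the end carry: 0001011100111001
Decimal check:
  0011010001011100 = 8192 + 4096 + 1024 + 64 + 16 + 8 + 4 = 13404
  0001110100100011 = 4096 + 2048 + 1024 + 256 + 32 + 2 + 1 = 7459
  13404 - 7459 = 5945, and 0001011100111001 = 4096 + 1024 + 512 + 256 + 32 + 16 + 8 + 1 = 5945 ✓



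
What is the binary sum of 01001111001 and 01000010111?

Add column by column from the right: bit + bit + carry-in; write the sum mod 2, carry 1 when the sum is 2 or 3.
carry:  10011111110
        01001111001
+       01000010111
-------------------
       010010010000
(the carry out of the leftmost column, 0, becomes the leading bit)
Decimal check:
  01001111001 = 512 + 64 + 32 + 16 + 8 + 1 = 633
  01000010111 = 512 + 16 + 4 + 2 + 1 = 535
  633 + 535 = 1168, and 010010010000 = 1024 + 128 + 16 = 1168 ✓



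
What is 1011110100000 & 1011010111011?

AND: 1 only when both bits are 1
  1011110100000
& 1011010111011
---------------
  1011010100000
Decimal: 6048 & 5819 = 5792



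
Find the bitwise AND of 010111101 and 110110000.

AND: 1 only when both bits are 1
  010111101
& 110110000
-----------
  010110000
Decimal: 189 & 432 = 176



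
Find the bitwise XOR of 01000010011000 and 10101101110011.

XOR: 1 when bits differ
  01000010011000
^ 10101101110011
----------------
  11101111101011
Decimal: 4248 ^ 11123 = 15339



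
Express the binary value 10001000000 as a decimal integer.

Sum of powers of 2 for each 1-bit:
2^6 + 2^10
= 64 + 1024
= 1088



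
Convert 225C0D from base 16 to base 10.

Expand by place value (powers of 16):
Digit values: C = 12, D = 13
225C0D = 2 × 16^5 + 2 × 16^4 + 5 × 16^3 + 12 × 16^2 + 0 × 16^1 + 13 × 16^0
= 2 × 1048576 + 2 × 65536 + 5 × 4096 + 12 × 256 + 0 × 16 + 13 × 1
= 2097152 + 131072 + 20480 + 3072 + 0 + 13
= 2251789



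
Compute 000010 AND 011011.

AND: 1 only when both bits are 1
  000010
& 011011
--------
  000010
Decimal: 2 & 27 = 2



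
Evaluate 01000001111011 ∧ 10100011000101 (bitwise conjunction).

AND: 1 only when both bits are 1
  01000001111011
& 10100011000101
----------------
  00000001000001
Decimal: 4219 & 10437 = 65



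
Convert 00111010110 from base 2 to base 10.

Sum of powers of 2 for each 1-bit:
2^1 + 2^2 + 2^4 + 2^6 + 2^7 + 2^8
= 2 + 4 + 16 + 64 + 128 + 256
= 470



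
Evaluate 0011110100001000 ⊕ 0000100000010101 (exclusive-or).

XOR: 1 when bits differ
  0011110100001000
^ 0000100000010101
------------------
  0011010100011101
Decimal: 15624 ^ 2069 = 13597



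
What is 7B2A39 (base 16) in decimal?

Expand by place value (powers of 16):
Digit values: B = 11, A = 10
7B2A39 = 7 × 16^5 + 11 × 16^4 + 2 × 16^3 + 10 × 16^2 + 3 × 16^1 + 9 × 16^0
= 7 × 1048576 + 11 × 65536 + 2 × 4096 + 10 × 256 + 3 × 16 + 9 × 1
= 7340032 + 720896 + 8192 + 2560 + 48 + 9
= 8071737



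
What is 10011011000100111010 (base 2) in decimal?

Sum of powers of 2 for each 1-bit:
2^1 + 2^3 + 2^4 + 2^5 + 2^8 + 2^12 + 2^13 + 2^15 + 2^16 + 2^19
= 2 + 8 + 16 + 32 + 256 + 4096 + 8192 + 32768 + 65536 + 524288
= 635194



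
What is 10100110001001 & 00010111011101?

AND: 1 only when both bits are 1
  10100110001001
& 00010111011101
----------------
  00000110001001
Decimal: 10633 & 1501 = 393



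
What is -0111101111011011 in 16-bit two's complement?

Original: 0111101111011011
Step 1 - Invert all bits: 1000010000100100
Step 2 - Add 1: 1000010000100101
Verification: 0111101111011011 + 1000010000100101 = 10000000000000000; discarding the end carry (carry out of the top bit) leaves the 16-bit value 0000000000000000, as required for x + (-x)



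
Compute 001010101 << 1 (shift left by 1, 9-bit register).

Original: 001010101 (decimal 85)
Shift left by 1 position
Append 1 zero on the right
Result: 010101010 (decimal 170)
Equivalent: 85 << 1 = 85 × 2^1 = 170



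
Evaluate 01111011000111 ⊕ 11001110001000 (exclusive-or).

XOR: 1 when bits differ
  01111011000111
^ 11001110001000
----------------
  10110101001111
Decimal: 7879 ^ 13192 = 11599



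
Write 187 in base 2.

Using repeated division by 2:
187 ÷ 2 = 93 remainder 1
93 ÷ 2 = 46 remainder 1
46 ÷ 2 = 23 remainder 0
23 ÷ 2 = 11 remainder 1
11 ÷ 2 = 5 remainder 1
5 ÷ 2 = 2 remainder 1
2 ÷ 2 = 1 remainder 0
1 ÷ 2 = 0 remainder 1
Reading remainders bottom to top: 10111011



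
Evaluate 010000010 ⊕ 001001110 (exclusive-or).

XOR: 1 when bits differ
  010000010
^ 001001110
-----------
  011001100
Decimal: 130 ^ 78 = 204



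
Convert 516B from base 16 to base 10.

Expand by place value (powers of 16):
Digit values: B = 11
516B = 5 × 16^3 + 1 × 16^2 + 6 × 16^1 + 11 × 16^0
= 5 × 4096 + 1 × 256 + 6 × 16 + 11 × 1
= 20480 + 256 + 96 + 11
= 20843



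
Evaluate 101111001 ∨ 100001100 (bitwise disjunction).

OR: 1 when either bit is 1
  101111001
| 100001100
-----------
  101111101
Decimal: 377 | 268 = 381



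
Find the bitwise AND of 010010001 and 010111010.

AND: 1 only when both bits are 1
  010010001
& 010111010
-----------
  010010000
Decimal: 145 & 186 = 144



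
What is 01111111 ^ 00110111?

XOR: 1 when bits differ
  01111111
^ 00110111
----------
  01001000
Decimal: 127 ^ 55 = 72



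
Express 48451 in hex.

Using repeated division by 16 (digits 10–15 are A–F):
48451 ÷ 16 = 3028 remainder 3
3028 ÷ 16 = 189 remainder 4
189 ÷ 16 = 11 remainder 13 (D)
11 ÷ 16 = 0 remainder 11 (B)
Reading remainders bottom to top: BD43



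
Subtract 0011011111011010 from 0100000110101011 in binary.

Method 1 - Direct subtraction (column by column from the right: bit − bit − borrow-in; if negative, add 2 and borrow 1 from the next column):
borrow: 0111111110100000
        0100000110101011
-       0011011111011010
------------------------
        0000100111010001

Method 2 - Add two's complement:
Two's complement of 0011011111011010: invert → 1100100000100101, add 1 → 1100100000100110
  0100000110101011
+ 1100100000100110
------------------
 10000100111010001  (end carry out of the top bit = 1)
Discarding the end carry: 0000100111010001
Decimal check:
  0100000110101011 = 16384 + 256 + 128 + 32 + 8 + 2 + 1 = 16811
  0011011111011010 = 8192 + 4096 + 1024 + 512 + 256 + 128 + 64 + 16 + 8 + 2 = 14298
  16811 - 14298 = 2513, and 0000100111010001 = 2048 + 256 + 128 + 64 + 16 + 1 = 2513 ✓



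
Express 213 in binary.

Using repeated division by 2:
213 ÷ 2 = 106 remainder 1
106 ÷ 2 = 53 remainder 0
53 ÷ 2 = 26 remainder 1
26 ÷ 2 = 13 remainder 0
13 ÷ 2 = 6 remainder 1
6 ÷ 2 = 3 remainder 0
3 ÷ 2 = 1 remainder 1
1 ÷ 2 = 0 remainder 1
Reading remainders bottom to top: 11010101



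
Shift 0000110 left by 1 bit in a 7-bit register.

Original: 0000110 (decimal 6)
Shift left by 1 position
Append 1 zero on the right
Result: 0001100 (decimal 12)
Equivalent: 6 << 1 = 6 × 2^1 = 12



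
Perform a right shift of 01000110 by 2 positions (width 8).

Original: 01000110 (decimal 70)
Shift right by 2 positions
Drop the 2 low bits; fill with zeros on the left
Result: 00010001 (decimal 17)
Equivalent: 70 >> 2 = 70 ÷ 2^2 = 17



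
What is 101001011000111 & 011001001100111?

AND: 1 only when both bits are 1
  101001011000111
& 011001001100111
-----------------
  001001001000111
Decimal: 21191 & 12903 = 4679



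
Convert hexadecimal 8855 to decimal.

Expand by place value (powers of 16):
8855 = 8 × 16^3 + 8 × 16^2 + 5 × 16^1 + 5 × 16^0
= 8 × 4096 + 8 × 256 + 5 × 16 + 5 × 1
= 32768 + 2048 + 80 + 5
= 34901



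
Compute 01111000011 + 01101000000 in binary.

Add column by column from the right: bit + bit + carry-in; write the sum mod 2, carry 1 when the sum is 2 or 3.
carry:  11110000000
        01111000011
+       01101000000
-------------------
       011100000011
(the carry out of the leftmost column, 0, becomes the leading bit)
Decimal check:
  01111000011 = 512 + 256 + 128 + 64 + 2 + 1 = 963
  01101000000 = 512 + 256 + 64 = 832
  963 + 832 = 1795, and 011100000011 = 1024 + 512 + 256 + 2 + 1 = 1795 ✓



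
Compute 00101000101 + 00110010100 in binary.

Add column by column from the right: bit + bit + carry-in; write the sum mod 2, carry 1 when the sum is 2 or 3.
carry:  01000001000
        00101000101
+       00110010100
-------------------
       001011011001
(the carry out of the leftmost column, 0, becomes the leading bit)
Decimal check:
  00101000101 = 256 + 64 + 4 + 1 = 325
  00110010100 = 256 + 128 + 16 + 4 = 404
  325 + 404 = 729, and 001011011001 = 512 + 128 + 64 + 16 + 8 + 1 = 729 ✓



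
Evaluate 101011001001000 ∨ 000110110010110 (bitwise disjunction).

OR: 1 when either bit is 1
  101011001001000
| 000110110010110
-----------------
  101111111011110
Decimal: 22088 | 3478 = 24542



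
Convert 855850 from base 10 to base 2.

Using repeated division by 2:
855850 ÷ 2 = 427925 remainder 0
427925 ÷ 2 = 213962 remainder 1
213962 ÷ 2 = 106981 remainder 0
106981 ÷ 2 = 53490 remainder 1
53490 ÷ 2 = 26745 remainder 0
26745 ÷ 2 = 13372 remainder 1
13372 ÷ 2 = 6686 remainder 0
6686 ÷ 2 = 3343 remainder 0
3343 ÷ 2 = 1671 remainder 1
1671 ÷ 2 = 835 remainder 1
835 ÷ 2 = 417 remainder 1
417 ÷ 2 = 208 remainder 1
208 ÷ 2 = 104 remainder 0
104 ÷ 2 = 52 remainder 0
52 ÷ 2 = 26 remainder 0
26 ÷ 2 = 13 remainder 0
13 ÷ 2 = 6 remainder 1
6 ÷ 2 = 3 remainder 0
3 ÷ 2 = 1 remainder 1
1 ÷ 2 = 0 remainder 1
Reading remainders bottom to top: 11010000111100101010



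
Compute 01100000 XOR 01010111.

XOR: 1 when bits differ
  01100000
^ 01010111
----------
  00110111
Decimal: 96 ^ 87 = 55



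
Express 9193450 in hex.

Using repeated division by 16 (digits 10–15 are A–F):
9193450 ÷ 16 = 574590 remainder 10 (A)
574590 ÷ 16 = 35911 remainder 14 (E)
35911 ÷ 16 = 2244 remainder 7
2244 ÷ 16 = 140 remainder 4
140 ÷ 16 = 8 remainder 12 (C)
8 ÷ 16 = 0 remainder 8
Reading remainders bottom to top: 8C47EA



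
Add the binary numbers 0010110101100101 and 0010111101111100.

Add column by column from the right: bit + bit + carry-in; write the sum mod 2, carry 1 when the sum is 2 or 3.
carry:  0101111011111000
        0010110101100101
+       0010111101111100
------------------------
       00101110011100001
(the carry out of the leftmost column, 0, becomes the leading bit)
Decimal check:
  0010110101100101 = 8192 + 2048 + 1024 + 256 + 64 + 32 + 4 + 1 = 11621
  0010111101111100 = 8192 + 2048 + 1024 + 512 + 256 + 64 + 32 + 16 + 8 + 4 = 12156
  11621 + 12156 = 23777, and 00101110011100001 = 16384 + 4096 + 2048 + 1024 + 128 + 64 + 32 + 1 = 23777 ✓



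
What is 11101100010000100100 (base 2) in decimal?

Sum of powers of 2 for each 1-bit:
2^2 + 2^5 + 2^10 + 2^14 + 2^15 + 2^17 + 2^18 + 2^19
= 4 + 32 + 1024 + 16384 + 32768 + 131072 + 262144 + 524288
= 967716



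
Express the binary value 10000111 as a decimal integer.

Sum of powers of 2 for each 1-bit:
2^0 + 2^1 + 2^2 + 2^7
= 1 + 2 + 4 + 128
= 135



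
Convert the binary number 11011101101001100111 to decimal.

Sum of powers of 2 for each 1-bit:
2^0 + 2^1 + 2^2 + 2^5 + 2^6 + 2^9 + 2^11 + 2^12 + 2^14 + 2^15 + 2^16 + 2^18 + 2^19
= 1 + 2 + 4 + 32 + 64 + 512 + 2048 + 4096 + 16384 + 32768 + 65536 + 262144 + 524288
= 907879



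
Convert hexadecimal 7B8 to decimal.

Expand by place value (powers of 16):
Digit values: B = 11
7B8 = 7 × 16^2 + 11 × 16^1 + 8 × 16^0
= 7 × 256 + 11 × 16 + 8 × 1
= 1792 + 176 + 8
= 1976



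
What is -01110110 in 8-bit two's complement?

Original: 01110110
Step 1 - Invert all bits: 10001001
Step 2 - Add 1: 10001010
Verification: 01110110 + 10001010 = 100000000; discarding the end carry (carry out of the top bit) leaves the 8-bit value 00000000, as required for x + (-x)



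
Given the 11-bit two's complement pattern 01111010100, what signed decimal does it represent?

Binary: 01111010100
Sign bit: 0 (non-negative)
Read directly as an unsigned value:
01111010100 = 512 + 256 + 128 + 64 + 16 + 4 = 980
Value: 980



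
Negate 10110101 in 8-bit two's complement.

Original (sign bit 1, negative): 10110101
Step 1 - Invert all bits: 01001010
Step 2 - Add 1: 01001011
Verification: 10110101 + 01001011 = 100000000; discarding the end carry (carry out of the top bit) leaves the 8-bit value 00000000, as required for x + (-x)



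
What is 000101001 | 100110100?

OR: 1 when either bit is 1
  000101001
| 100110100
-----------
  100111101
Decimal: 41 | 308 = 317



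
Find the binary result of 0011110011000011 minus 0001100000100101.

Method 1 - Direct subtraction (column by column from the right: bit − bit − borrow-in; if negative, add 2 and borrow 1 from the next column):
borrow: 0000000001111000
        0011110011000011
-       0001100000100101
------------------------
        0010010010011110

Method 2 - Add two's complement:
Two's complement of 0001100000100101: invert → 1110011111011010, add 1 → 1110011111011011
  0011110011000011
+ 1110011111011011
------------------
 10010010010011110  (end carry out of the top bit = 1)
Discarding the end carry: 0010010010011110
Decimal check:
  0011110011000011 = 8192 + 4096 + 2048 + 1024 + 128 + 64 + 2 + 1 = 15555
  0001100000100101 = 4096 + 2048 + 32 + 4 + 1 = 6181
  15555 - 6181 = 9374, and 0010010010011110 = 8192 + 1024 + 128 + 16 + 8 + 4 + 2 = 9374 ✓



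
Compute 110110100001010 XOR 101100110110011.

XOR: 1 when bits differ
  110110100001010
^ 101100110110011
-----------------
  011010010111001
Decimal: 27914 ^ 22963 = 13497



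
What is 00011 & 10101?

AND: 1 only when both bits are 1
  00011
& 10101
-------
  00001
Decimal: 3 & 21 = 1



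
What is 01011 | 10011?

OR: 1 when either bit is 1
  01011
| 10011
-------
  11011
Decimal: 11 | 19 = 27



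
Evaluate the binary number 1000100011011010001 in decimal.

Sum of powers of 2 for each 1-bit:
2^0 + 2^4 + 2^6 + 2^7 + 2^9 + 2^10 + 2^14 + 2^18
= 1 + 16 + 64 + 128 + 512 + 1024 + 16384 + 262144
= 280273



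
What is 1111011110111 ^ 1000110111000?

XOR: 1 when bits differ
  1111011110111
^ 1000110111000
---------------
  0111101001111
Decimal: 7927 ^ 4536 = 3919



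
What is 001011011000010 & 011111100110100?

AND: 1 only when both bits are 1
  001011011000010
& 011111100110100
-----------------
  001011000000000
Decimal: 5826 & 16180 = 5632



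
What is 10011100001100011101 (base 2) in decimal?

Sum of powers of 2 for each 1-bit:
2^0 + 2^2 + 2^3 + 2^4 + 2^8 + 2^9 + 2^14 + 2^15 + 2^16 + 2^19
= 1 + 4 + 8 + 16 + 256 + 512 + 16384 + 32768 + 65536 + 524288
= 639773



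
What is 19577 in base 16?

Using repeated division by 16 (digits 10–15 are A–F):
19577 ÷ 16 = 1223 remainder 9
1223 ÷ 16 = 76 remainder 7
76 ÷ 16 = 4 remainder 12 (C)
4 ÷ 16 = 0 remainder 4
Reading remainders bottom to top: 4C79



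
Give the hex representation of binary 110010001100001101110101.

Group into 4-bit nibbles from right:
  1100 = C
  1000 = 8
  1100 = C
  0011 = 3
  0111 = 7
  0101 = 5
Result: C8C375



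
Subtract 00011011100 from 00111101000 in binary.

Method 1 - Direct subtraction (column by column from the right: bit − bit − borrow-in; if negative, add 2 and borrow 1 from the next column):
borrow: 00000111000
        00111101000
-       00011011100
-------------------
        00100001100

Method 2 - Add two's complement:
Two's complement of 00011011100: invert → 11100100011, add 1 → 11100100100
  00111101000
+ 11100100100
-------------
 100100001100  (end carry out of the top bit = 1)
Discarding the end carry: 00100001100
Decimal check:
  00111101000 = 256 + 128 + 64 + 32 + 8 = 488
  00011011100 = 128 + 64 + 16 + 8 + 4 = 220
  488 - 220 = 268, and 00100001100 = 256 + 8 + 4 = 268 ✓



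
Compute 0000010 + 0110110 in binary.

Add column by column from the right: bit + bit + carry-in; write the sum mod 2, carry 1 when the sum is 2 or 3.
carry:  0001100
        0000010
+       0110110
---------------
       00111000
(the carry out of the leftmost column, 0, becomes the leading bit)
Decimal check:
  0000010 = 2
  0110110 = 32 + 16 + 4 + 2 = 54
  2 + 54 = 56, and 00111000 = 32 + 16 + 8 = 56 ✓



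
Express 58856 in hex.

Using repeated division by 16 (digits 10–15 are A–F):
58856 ÷ 16 = 3678 remainder 8
3678 ÷ 16 = 229 remainder 14 (E)
229 ÷ 16 = 14 remainder 5
14 ÷ 16 = 0 remainder 14 (E)
Reading remainders bottom to top: E5E8



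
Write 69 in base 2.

Using repeated division by 2:
69 ÷ 2 = 34 remainder 1
34 ÷ 2 = 17 remainder 0
17 ÷ 2 = 8 remainder 1
8 ÷ 2 = 4 remainder 0
4 ÷ 2 = 2 remainder 0
2 ÷ 2 = 1 remainder 0
1 ÷ 2 = 0 remainder 1
Reading remainders bottom to top: 1000101



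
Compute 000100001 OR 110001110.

OR: 1 when either bit is 1
  000100001
| 110001110
-----------
  110101111
Decimal: 33 | 398 = 431



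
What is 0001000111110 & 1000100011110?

AND: 1 only when both bits are 1
  0001000111110
& 1000100011110
---------------
  0000000011110
Decimal: 574 & 4382 = 30



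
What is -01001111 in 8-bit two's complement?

Original: 01001111
Step 1 - Invert all bits: 10110000
Step 2 - Add 1: 10110001
Verification: 01001111 + 10110001 = 100000000; discarding the end carry (carry out of the top bit) leaves the 8-bit value 00000000, as required for x + (-x)

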